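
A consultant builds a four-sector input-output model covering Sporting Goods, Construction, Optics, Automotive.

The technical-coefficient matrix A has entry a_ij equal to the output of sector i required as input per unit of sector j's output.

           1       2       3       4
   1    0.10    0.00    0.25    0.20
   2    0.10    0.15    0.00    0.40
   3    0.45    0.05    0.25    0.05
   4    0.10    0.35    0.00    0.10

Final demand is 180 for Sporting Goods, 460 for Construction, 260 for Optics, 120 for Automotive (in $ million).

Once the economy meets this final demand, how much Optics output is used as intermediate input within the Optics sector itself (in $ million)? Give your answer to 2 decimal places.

I − A =
  [   0.90     0.00    -0.25    -0.20]
  [  -0.10     0.85     0.00    -0.40]
  [  -0.45    -0.05     0.75    -0.05]
  [  -0.10    -0.35     0.00     0.90]
Compute the cofactors C_ij = (−1)^(i+j)·(3×3 minor ij) of I−A; the adjugate is their transpose:
adj(I−A) = Cᵀ =
  [ 0.468750   0.068125   0.156250   0.143125]
  [ 0.097500   0.490000   0.032500   0.241250]
  [ 0.293750   0.086750   0.538500   0.133750]
  [ 0.090000   0.198125   0.030000   0.476875]
det(I−A) = Σ_j (I−A)_1j·C_1j = (0.90)(0.468750) + (0.00)(0.097500) + (-0.25)(0.293750) + (-0.20)(0.090000) = 0.3304375
(I − A)⁻¹ = adj(I−A) / det(I−A) ≈
  [   1.4186     0.2062     0.4729     0.4331]
  [   0.2951     1.4829     0.0984     0.7301]
  [   0.8890     0.2625     1.6297     0.4048]
  [   0.2724     0.5996     0.0908     1.4432]
First solve x = (I − A)⁻¹ d = adj(I−A)·d / det(I−A); in particular x_3 = (0.293750·180 + 0.086750·460 + 0.538500·260 + 0.133750·120) / 0.3304375 = 248.84 / 0.3304375 ≈ 753.0622.
Intermediate flow from 3 to 3: z_33 = a_33 · x_3 = 0.25 × 248.84 / 0.3304375 = 62.21 / 0.3304375 ≈ 188.27.

z_33 = 188.27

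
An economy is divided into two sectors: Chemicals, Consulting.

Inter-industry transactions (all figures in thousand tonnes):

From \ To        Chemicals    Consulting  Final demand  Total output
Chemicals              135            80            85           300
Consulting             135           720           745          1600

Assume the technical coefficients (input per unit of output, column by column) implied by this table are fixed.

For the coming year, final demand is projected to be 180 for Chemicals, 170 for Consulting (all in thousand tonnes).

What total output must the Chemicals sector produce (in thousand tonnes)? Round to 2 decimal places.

x_1 = 383.93

Technical coefficients a_ij = z_ij / X_j:
  a_11 = 135/300 = 0.45, a_21 = 135/300 = 0.45
  a_12 = 80/1600 = 0.05, a_22 = 720/1600 = 0.45
I − A =
  [   0.55    -0.05]
  [  -0.45     0.55]
det(I−A) = (0.55)(0.55) − (-0.05)(-0.45) = 0.2800
adj(I−A) = [[0.55, 0.05], [0.45, 0.55]]
(I − A)⁻¹ = adj(I−A) / det(I−A) ≈
  [   1.9643     0.1786]
  [   1.6071     1.9643]
x = (I − A)⁻¹ d = adj(I−A)·d / det(I−A), with det(I−A) = 0.2800:
  x_1 = (0.55·180 + 0.05·170) / 0.2800 = 107.50 / 0.2800 ≈ 383.93
  x_2 = (0.45·180 + 0.55·170) / 0.2800 = 174.50 / 0.2800 ≈ 623.21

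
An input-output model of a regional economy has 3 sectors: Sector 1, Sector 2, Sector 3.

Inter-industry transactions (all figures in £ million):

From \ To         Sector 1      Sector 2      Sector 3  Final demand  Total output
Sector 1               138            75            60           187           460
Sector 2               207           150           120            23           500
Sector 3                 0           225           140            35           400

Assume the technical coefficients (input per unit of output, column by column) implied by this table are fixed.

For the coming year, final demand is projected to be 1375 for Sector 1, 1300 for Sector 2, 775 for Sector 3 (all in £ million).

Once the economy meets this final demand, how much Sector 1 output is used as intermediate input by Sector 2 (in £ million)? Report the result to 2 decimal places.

z_12 = 1210.77

Technical coefficients a_ij = z_ij / X_j:
  a_11 = 138/460 = 0.30, a_21 = 207/460 = 0.45, a_31 = 0/460 = 0.00
  a_12 = 75/500 = 0.15, a_22 = 150/500 = 0.30, a_32 = 225/500 = 0.45
  a_13 = 60/400 = 0.15, a_23 = 120/400 = 0.30, a_33 = 140/400 = 0.35
I − A =
  [   0.70    -0.15    -0.15]
  [  -0.45     0.70    -0.30]
  [   0.00    -0.45     0.65]
Cofactors of I−A, C_ij = (−1)^(i+j)·(minor ij) (rows/columns in the sector order above):
  C_11 = (0.70)(0.65) − (-0.30)(-0.45) = 0.3200
  C_12 = −[(-0.45)(0.65) − (-0.30)(0.00)] = 0.2925
  C_13 = (-0.45)(-0.45) − (0.70)(0.00) = 0.2025
  C_21 = −[(-0.15)(0.65) − (-0.15)(-0.45)] = 0.1650
  C_22 = (0.70)(0.65) − (-0.15)(0.00) = 0.4550
  C_23 = −[(0.70)(-0.45) − (-0.15)(0.00)] = 0.3150
  C_31 = (-0.15)(-0.30) − (-0.15)(0.70) = 0.1500
  C_32 = −[(0.70)(-0.30) − (-0.15)(-0.45)] = 0.2775
  C_33 = (0.70)(0.70) − (-0.15)(-0.45) = 0.4225
det(I−A) = Σ_j (I−A)_1j·C_1j = (0.70)(0.3200) + (-0.15)(0.2925) + (-0.15)(0.2025) = 0.14975
adj(I−A) = Cᵀ =
  [ 0.3200   0.1650   0.1500]
  [ 0.2925   0.4550   0.2775]
  [ 0.2025   0.3150   0.4225]
(I − A)⁻¹ = adj(I−A) / det(I−A) ≈
  [   2.1369     1.1018     1.0017]
  [   1.9533     3.0384     1.8531]
  [   1.3523     2.1035     2.8214]
First solve x = (I − A)⁻¹ d = adj(I−A)·d / det(I−A); in particular x_2 = (0.2925·1375 + 0.4550·1300 + 0.2775·775) / 0.14975 = 1208.75 / 0.14975 ≈ 8071.7863.
Intermediate flow from 1 to 2: z_12 = a_12 · x_2 = 0.15 × 1208.75 / 0.14975 = 181.3125 / 0.14975 ≈ 1210.77.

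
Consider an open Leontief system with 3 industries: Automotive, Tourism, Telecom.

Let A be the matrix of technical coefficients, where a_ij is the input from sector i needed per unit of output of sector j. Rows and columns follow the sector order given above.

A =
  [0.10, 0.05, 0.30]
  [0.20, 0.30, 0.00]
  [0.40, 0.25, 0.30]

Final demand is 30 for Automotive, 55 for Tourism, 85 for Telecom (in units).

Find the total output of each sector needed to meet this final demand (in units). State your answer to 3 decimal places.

I − A =
  [   0.90    -0.05    -0.30]
  [  -0.20     0.70     0.00]
  [  -0.40    -0.25     0.70]
Cofactors of I−A, C_ij = (−1)^(i+j)·(minor ij) (rows/columns in the sector order above):
  C_11 = (0.70)(0.70) − (0.00)(-0.25) = 0.4900
  C_12 = −[(-0.20)(0.70) − (0.00)(-0.40)] = 0.1400
  C_13 = (-0.20)(-0.25) − (0.70)(-0.40) = 0.3300
  C_21 = −[(-0.05)(0.70) − (-0.30)(-0.25)] = 0.1100
  C_22 = (0.90)(0.70) − (-0.30)(-0.40) = 0.5100
  C_23 = −[(0.90)(-0.25) − (-0.05)(-0.40)] = 0.2450
  C_31 = (-0.05)(0.00) − (-0.30)(0.70) = 0.2100
  C_32 = −[(0.90)(0.00) − (-0.30)(-0.20)] = 0.0600
  C_33 = (0.90)(0.70) − (-0.05)(-0.20) = 0.6200
det(I−A) = Σ_j (I−A)_1j·C_1j = (0.90)(0.4900) + (-0.05)(0.1400) + (-0.30)(0.3300) = 0.3350
adj(I−A) = Cᵀ =
  [ 0.4900   0.1100   0.2100]
  [ 0.1400   0.5100   0.0600]
  [ 0.3300   0.2450   0.6200]
(I − A)⁻¹ = adj(I−A) / det(I−A) ≈
  [   1.4627     0.3284     0.6269]
  [   0.4179     1.5224     0.1791]
  [   0.9851     0.7313     1.8507]
x = (I − A)⁻¹ d = adj(I−A)·d / det(I−A), with det(I−A) = 0.3350:
  x_1 = (0.4900·30 + 0.1100·55 + 0.2100·85) / 0.3350 = 38.60 / 0.3350 ≈ 115.224
  x_2 = (0.1400·30 + 0.5100·55 + 0.0600·85) / 0.3350 = 37.35 / 0.3350 ≈ 111.493
  x_3 = (0.3300·30 + 0.2450·55 + 0.6200·85) / 0.3350 = 76.075 / 0.3350 ≈ 227.090

x_1 = 115.224, x_2 = 111.493, x_3 = 227.090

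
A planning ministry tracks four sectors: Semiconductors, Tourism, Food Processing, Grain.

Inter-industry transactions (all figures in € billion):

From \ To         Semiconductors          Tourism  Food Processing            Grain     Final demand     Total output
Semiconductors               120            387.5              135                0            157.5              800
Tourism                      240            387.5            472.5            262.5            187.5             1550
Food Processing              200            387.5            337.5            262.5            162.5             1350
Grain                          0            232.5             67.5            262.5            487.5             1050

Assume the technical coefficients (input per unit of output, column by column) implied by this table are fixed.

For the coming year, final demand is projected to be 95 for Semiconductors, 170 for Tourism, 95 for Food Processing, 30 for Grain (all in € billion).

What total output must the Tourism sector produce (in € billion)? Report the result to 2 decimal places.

x_2 = 726.39

Technical coefficients a_ij = z_ij / X_j:
  a_11 = 120/800 = 0.15, a_21 = 240/800 = 0.30, a_31 = 200/800 = 0.25, a_41 = 0/800 = 0.00
  a_12 = 387.5/1550 = 0.25, a_22 = 387.5/1550 = 0.25, a_32 = 387.5/1550 = 0.25, a_42 = 232.5/1550 = 0.15
  a_13 = 135/1350 = 0.10, a_23 = 472.5/1350 = 0.35, a_33 = 337.5/1350 = 0.25, a_43 = 67.5/1350 = 0.05
  a_14 = 0/1050 = 0.00, a_24 = 262.5/1050 = 0.25, a_34 = 262.5/1050 = 0.25, a_44 = 262.5/1050 = 0.25
I − A =
  [   0.85    -0.25    -0.10     0.00]
  [  -0.30     0.75    -0.35    -0.25]
  [  -0.25    -0.25     0.75    -0.25]
  [   0.00    -0.15    -0.05     0.75]
Compute the cofactors C_ij = (−1)^(i+j)·(3×3 minor ij) of I−A; the adjugate is their transpose:
adj(I−A) = Cᵀ =
  [ 0.302500   0.160000   0.121250   0.093750]
  [ 0.233750   0.448750   0.256250   0.235000]
  [ 0.198750   0.238125   0.390000   0.209375]
  [ 0.060000   0.105625   0.077250   0.299375]
det(I−A) = Σ_j (I−A)_1j·C_1j = (0.85)(0.302500) + (-0.25)(0.233750) + (-0.10)(0.198750) + (0.00)(0.060000) = 0.1788125
(I − A)⁻¹ = adj(I−A) / det(I−A) ≈
  [   1.6917     0.8948     0.6781     0.5243]
  [   1.3072     2.5096     1.4331     1.3142]
  [   1.1115     1.3317     2.1811     1.1709]
  [   0.3355     0.5907     0.4320     1.6742]
x = (I − A)⁻¹ d = adj(I−A)·d / det(I−A), with det(I−A) = 0.1788125:
  x_1 = (0.302500·95 + 0.160000·170 + 0.121250·95 + 0.093750·30) / 0.1788125 = 70.26875 / 0.1788125 ≈ 392.97
  x_2 = (0.233750·95 + 0.448750·170 + 0.256250·95 + 0.235000·30) / 0.1788125 = 129.8875 / 0.1788125 ≈ 726.39
  x_3 = (0.198750·95 + 0.238125·170 + 0.390000·95 + 0.209375·30) / 0.1788125 = 102.69375 / 0.1788125 ≈ 574.31
  x_4 = (0.060000·95 + 0.105625·170 + 0.077250·95 + 0.299375·30) / 0.1788125 = 39.97625 / 0.1788125 ≈ 223.57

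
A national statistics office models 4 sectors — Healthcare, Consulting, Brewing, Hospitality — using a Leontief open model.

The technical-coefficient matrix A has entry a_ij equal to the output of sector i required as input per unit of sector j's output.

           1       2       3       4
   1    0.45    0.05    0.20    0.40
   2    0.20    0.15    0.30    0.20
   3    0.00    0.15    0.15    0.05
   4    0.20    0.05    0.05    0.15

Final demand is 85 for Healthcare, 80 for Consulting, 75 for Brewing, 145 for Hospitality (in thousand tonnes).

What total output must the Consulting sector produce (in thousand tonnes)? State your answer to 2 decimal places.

x_2 = 336.96

I − A =
  [   0.55    -0.05    -0.20    -0.40]
  [  -0.20     0.85    -0.30    -0.20]
  [   0.00    -0.15     0.85    -0.05]
  [  -0.20    -0.05    -0.05     0.85]
Compute the cofactors C_ij = (−1)^(i+j)·(3×3 minor ij) of I−A; the adjugate is their transpose:
adj(I−A) = Cᵀ =
  [ 0.563000   0.082000   0.178750   0.294750]
  [ 0.181000   0.326000   0.167750   0.171750]
  [ 0.040500   0.060000   0.309375   0.051375]
  [ 0.145500   0.042000   0.070125   0.358125]
det(I−A) = Σ_j (I−A)_1j·C_1j = (0.55)(0.563000) + (-0.05)(0.181000) + (-0.20)(0.040500) + (-0.40)(0.145500) = 0.2343
(I − A)⁻¹ = adj(I−A) / det(I−A) ≈
  [   2.4029     0.3500     0.7629     1.2580]
  [   0.7725     1.3914     0.7160     0.7330]
  [   0.1729     0.2561     1.3204     0.2193]
  [   0.6210     0.1793     0.2993     1.5285]
x = (I − A)⁻¹ d = adj(I−A)·d / det(I−A), with det(I−A) = 0.2343:
  x_1 = (0.563000·85 + 0.082000·80 + 0.178750·75 + 0.294750·145) / 0.2343 = 110.56 / 0.2343 ≈ 471.87
  x_2 = (0.181000·85 + 0.326000·80 + 0.167750·75 + 0.171750·145) / 0.2343 = 78.95 / 0.2343 ≈ 336.96
  x_3 = (0.040500·85 + 0.060000·80 + 0.309375·75 + 0.051375·145) / 0.2343 = 38.895 / 0.2343 ≈ 166.01
  x_4 = (0.145500·85 + 0.042000·80 + 0.070125·75 + 0.358125·145) / 0.2343 = 72.915 / 0.2343 ≈ 311.20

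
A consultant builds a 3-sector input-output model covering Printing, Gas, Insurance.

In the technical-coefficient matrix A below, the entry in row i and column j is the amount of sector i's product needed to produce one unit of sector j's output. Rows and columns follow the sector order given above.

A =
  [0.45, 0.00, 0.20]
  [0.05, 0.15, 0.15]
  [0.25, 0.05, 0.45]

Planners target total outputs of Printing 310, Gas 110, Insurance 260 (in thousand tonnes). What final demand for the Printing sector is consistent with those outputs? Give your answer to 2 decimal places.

d_P = 118.50

I − A =
  [   0.55     0.00    -0.20]
  [  -0.05     0.85    -0.15]
  [  -0.25    -0.05     0.55]
d = (I − A) x:
  d_P = (+0.55)·310 + (+0.00)·110 + (-0.20)·260 = 118.50
  d_G = (-0.05)·310 + (+0.85)·110 + (-0.15)·260 = 39.00
  d_I = (-0.25)·310 + (-0.05)·110 + (+0.55)·260 = 60.00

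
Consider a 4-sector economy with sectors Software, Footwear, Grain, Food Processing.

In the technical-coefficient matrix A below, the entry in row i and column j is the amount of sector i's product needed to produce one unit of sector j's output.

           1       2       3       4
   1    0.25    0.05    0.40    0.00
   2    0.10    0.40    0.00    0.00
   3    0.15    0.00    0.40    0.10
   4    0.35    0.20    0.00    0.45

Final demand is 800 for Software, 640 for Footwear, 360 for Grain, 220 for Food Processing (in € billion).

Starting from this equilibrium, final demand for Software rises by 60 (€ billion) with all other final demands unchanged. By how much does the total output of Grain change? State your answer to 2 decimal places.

I − A =
  [   0.75    -0.05    -0.40     0.00]
  [  -0.10     0.60     0.00     0.00]
  [  -0.15     0.00     0.60    -0.10]
  [  -0.35    -0.20     0.00     0.55]
Compute the cofactors C_ij = (−1)^(i+j)·(3×3 minor ij) of I−A; the adjugate is their transpose:
adj(I−A) = Cᵀ =
  [ 0.198000   0.024500   0.132000   0.024000]
  [ 0.033000   0.200500   0.022000   0.004000]
  [ 0.072500   0.020875   0.244750   0.044500]
  [ 0.138000   0.088500   0.092000   0.231000]
det(I−A) = Σ_j (I−A)_1j·C_1j = (0.75)(0.198000) + (-0.05)(0.033000) + (-0.40)(0.072500) + (0.00)(0.138000) = 0.11785
(I − A)⁻¹ = adj(I−A) / det(I−A) ≈
  [   1.6801     0.2079     1.1201     0.2036]
  [   0.2800     1.7013     0.1867     0.0339]
  [   0.6152     0.1771     2.0768     0.3776]
  [   1.1710     0.7510     0.7807     1.9601]
Δx = (I − A)⁻¹ Δd with Δd having +60 in the Software component and 0 elsewhere.
So Δx_3 = L_31 · (+60), where L_31 = adj(I−A)_31 / det(I−A) = 0.072500 / 0.11785.
Δx_3 = 0.072500 × (+60) / 0.11785 = 4.35 / 0.11785 ≈ 36.91.

Δx_3 = 36.91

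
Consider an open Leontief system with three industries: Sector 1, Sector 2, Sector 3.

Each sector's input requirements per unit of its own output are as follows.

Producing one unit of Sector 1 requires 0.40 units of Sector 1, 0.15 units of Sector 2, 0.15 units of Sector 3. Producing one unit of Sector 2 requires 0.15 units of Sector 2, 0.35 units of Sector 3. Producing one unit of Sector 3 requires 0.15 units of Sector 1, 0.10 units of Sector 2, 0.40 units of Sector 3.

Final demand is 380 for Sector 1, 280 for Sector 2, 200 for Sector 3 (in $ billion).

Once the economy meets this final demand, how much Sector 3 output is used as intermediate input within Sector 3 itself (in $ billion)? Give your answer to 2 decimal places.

z_33 = 355.35

I − A =
  [   0.60     0.00    -0.15]
  [  -0.15     0.85    -0.10]
  [  -0.15    -0.35     0.60]
Cofactors of I−A, C_ij = (−1)^(i+j)·(minor ij) (rows/columns in the sector order above):
  C_11 = (0.85)(0.60) − (-0.10)(-0.35) = 0.4750
  C_12 = −[(-0.15)(0.60) − (-0.10)(-0.15)] = 0.1050
  C_13 = (-0.15)(-0.35) − (0.85)(-0.15) = 0.1800
  C_21 = −[(0.00)(0.60) − (-0.15)(-0.35)] = 0.0525
  C_22 = (0.60)(0.60) − (-0.15)(-0.15) = 0.3375
  C_23 = −[(0.60)(-0.35) − (0.00)(-0.15)] = 0.2100
  C_31 = (0.00)(-0.10) − (-0.15)(0.85) = 0.1275
  C_32 = −[(0.60)(-0.10) − (-0.15)(-0.15)] = 0.0825
  C_33 = (0.60)(0.85) − (0.00)(-0.15) = 0.5100
det(I−A) = Σ_j (I−A)_1j·C_1j = (0.60)(0.4750) + (0.00)(0.1050) + (-0.15)(0.1800) = 0.2580
adj(I−A) = Cᵀ =
  [ 0.4750   0.0525   0.1275]
  [ 0.1050   0.3375   0.0825]
  [ 0.1800   0.2100   0.5100]
(I − A)⁻¹ = adj(I−A) / det(I−A) ≈
  [   1.8411     0.2035     0.4942]
  [   0.4070     1.3081     0.3198]
  [   0.6977     0.8140     1.9767]
First solve x = (I − A)⁻¹ d = adj(I−A)·d / det(I−A); in particular x_3 = (0.1800·380 + 0.2100·280 + 0.5100·200) / 0.2580 = 229.20 / 0.2580 ≈ 888.3721.
Intermediate flow from 3 to 3: z_33 = a_33 · x_3 = 0.40 × 229.20 / 0.2580 = 91.68 / 0.2580 ≈ 355.35.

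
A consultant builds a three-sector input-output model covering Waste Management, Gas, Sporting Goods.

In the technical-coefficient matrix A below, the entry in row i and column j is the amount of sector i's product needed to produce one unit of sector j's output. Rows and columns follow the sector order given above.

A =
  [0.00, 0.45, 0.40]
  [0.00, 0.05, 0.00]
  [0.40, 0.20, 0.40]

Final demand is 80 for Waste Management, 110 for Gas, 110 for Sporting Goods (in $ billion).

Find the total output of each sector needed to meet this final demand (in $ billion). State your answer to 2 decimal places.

x_W = 301.20, x_G = 115.79, x_S = 422.73

I − A =
  [   1.00    -0.45    -0.40]
  [   0.00     0.95     0.00]
  [  -0.40    -0.20     0.60]
Cofactors of I−A, C_ij = (−1)^(i+j)·(minor ij) (rows/columns in the sector order above):
  C_11 = (0.95)(0.60) − (0.00)(-0.20) = 0.5700
  C_12 = −[(0.00)(0.60) − (0.00)(-0.40)] = 0.0000
  C_13 = (0.00)(-0.20) − (0.95)(-0.40) = 0.3800
  C_21 = −[(-0.45)(0.60) − (-0.40)(-0.20)] = 0.3500
  C_22 = (1.00)(0.60) − (-0.40)(-0.40) = 0.4400
  C_23 = −[(1.00)(-0.20) − (-0.45)(-0.40)] = 0.3800
  C_31 = (-0.45)(0.00) − (-0.40)(0.95) = 0.3800
  C_32 = −[(1.00)(0.00) − (-0.40)(0.00)] = 0.0000
  C_33 = (1.00)(0.95) − (-0.45)(0.00) = 0.9500
det(I−A) = Σ_j (I−A)_1j·C_1j = (1.00)(0.5700) + (-0.45)(0.0000) + (-0.40)(0.3800) = 0.4180
adj(I−A) = Cᵀ =
  [ 0.5700   0.3500   0.3800]
  [ 0.0000   0.4400   0.0000]
  [ 0.3800   0.3800   0.9500]
(I − A)⁻¹ = adj(I−A) / det(I−A) ≈
  [   1.3636     0.8373     0.9091]
  [   0.0000     1.0526     0.0000]
  [   0.9091     0.9091     2.2727]
x = (I − A)⁻¹ d = adj(I−A)·d / det(I−A), with det(I−A) = 0.4180:
  x_W = (0.5700·80 + 0.3500·110 + 0.3800·110) / 0.4180 = 125.90 / 0.4180 ≈ 301.20
  x_G = (0.0000·80 + 0.4400·110 + 0.0000·110) / 0.4180 = 48.40 / 0.4180 ≈ 115.79
  x_S = (0.3800·80 + 0.3800·110 + 0.9500·110) / 0.4180 = 176.70 / 0.4180 ≈ 422.73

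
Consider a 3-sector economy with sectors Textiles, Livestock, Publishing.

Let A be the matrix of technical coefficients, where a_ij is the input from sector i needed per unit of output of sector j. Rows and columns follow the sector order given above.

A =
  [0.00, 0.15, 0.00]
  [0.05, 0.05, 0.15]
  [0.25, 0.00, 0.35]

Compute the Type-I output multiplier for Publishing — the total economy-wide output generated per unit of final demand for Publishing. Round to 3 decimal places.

m_3 = 1.837

I − A =
  [   1.00    -0.15     0.00]
  [  -0.05     0.95    -0.15]
  [  -0.25     0.00     0.65]
Cofactors of I−A, C_ij = (−1)^(i+j)·(minor ij) (rows/columns in the sector order above):
  C_11 = (0.95)(0.65) − (-0.15)(0.00) = 0.6175
  C_12 = −[(-0.05)(0.65) − (-0.15)(-0.25)] = 0.0700
  C_13 = (-0.05)(0.00) − (0.95)(-0.25) = 0.2375
  C_21 = −[(-0.15)(0.65) − (0.00)(0.00)] = 0.0975
  C_22 = (1.00)(0.65) − (0.00)(-0.25) = 0.6500
  C_23 = −[(1.00)(0.00) − (-0.15)(-0.25)] = 0.0375
  C_31 = (-0.15)(-0.15) − (0.00)(0.95) = 0.0225
  C_32 = −[(1.00)(-0.15) − (0.00)(-0.05)] = 0.1500
  C_33 = (1.00)(0.95) − (-0.15)(-0.05) = 0.9425
det(I−A) = Σ_j (I−A)_1j·C_1j = (1.00)(0.6175) + (-0.15)(0.0700) + (0.00)(0.2375) = 0.6070
adj(I−A) = Cᵀ =
  [ 0.6175   0.0975   0.0225]
  [ 0.0700   0.6500   0.1500]
  [ 0.2375   0.0375   0.9425]
(I − A)⁻¹ = adj(I−A) / det(I−A) ≈
  [   1.0173     0.1606     0.0371]
  [   0.1153     1.0708     0.2471]
  [   0.3913     0.0618     1.5527]
The output multiplier for sector j is the column-j sum of the Leontief inverse (I − A)⁻¹ = adj(I−A) / det(I−A).
Column 3 of adj(I−A): (0.0225, 0.1500, 0.9425); det(I−A) = 0.6070.
m_3 = (0.0225 + 0.1500 + 0.9425) / 0.6070 = 1.115 / 0.6070 ≈ 1.837.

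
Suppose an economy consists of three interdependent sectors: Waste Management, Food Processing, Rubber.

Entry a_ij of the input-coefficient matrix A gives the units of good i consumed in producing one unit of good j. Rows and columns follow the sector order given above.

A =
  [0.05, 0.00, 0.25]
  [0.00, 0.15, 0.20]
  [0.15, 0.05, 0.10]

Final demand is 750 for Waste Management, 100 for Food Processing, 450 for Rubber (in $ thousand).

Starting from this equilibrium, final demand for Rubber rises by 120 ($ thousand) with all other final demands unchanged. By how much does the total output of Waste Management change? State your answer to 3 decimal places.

I − A =
  [   0.95     0.00    -0.25]
  [   0.00     0.85    -0.20]
  [  -0.15    -0.05     0.90]
Cofactors of I−A, C_ij = (−1)^(i+j)·(minor ij) (rows/columns in the sector order above):
  C_11 = (0.85)(0.90) − (-0.20)(-0.05) = 0.7550
  C_12 = −[(0.00)(0.90) − (-0.20)(-0.15)] = 0.0300
  C_13 = (0.00)(-0.05) − (0.85)(-0.15) = 0.1275
  C_21 = −[(0.00)(0.90) − (-0.25)(-0.05)] = 0.0125
  C_22 = (0.95)(0.90) − (-0.25)(-0.15) = 0.8175
  C_23 = −[(0.95)(-0.05) − (0.00)(-0.15)] = 0.0475
  C_31 = (0.00)(-0.20) − (-0.25)(0.85) = 0.2125
  C_32 = −[(0.95)(-0.20) − (-0.25)(0.00)] = 0.1900
  C_33 = (0.95)(0.85) − (0.00)(0.00) = 0.8075
det(I−A) = Σ_j (I−A)_1j·C_1j = (0.95)(0.7550) + (0.00)(0.0300) + (-0.25)(0.1275) = 0.685375
adj(I−A) = Cᵀ =
  [ 0.7550   0.0125   0.2125]
  [ 0.0300   0.8175   0.1900]
  [ 0.1275   0.0475   0.8075]
(I − A)⁻¹ = adj(I−A) / det(I−A) ≈
  [   1.1016     0.0182     0.3100]
  [   0.0438     1.1928     0.2772]
  [   0.1860     0.0693     1.1782]
Δx = (I − A)⁻¹ Δd with Δd having +120 in the Rubber component and 0 elsewhere.
So Δx_W = L_WR · (+120), where L_WR = adj(I−A)_WR / det(I−A) = 0.2125 / 0.685375.
Δx_W = 0.2125 × (+120) / 0.685375 = 25.50 / 0.685375 ≈ 37.206.

Δx_W = 37.206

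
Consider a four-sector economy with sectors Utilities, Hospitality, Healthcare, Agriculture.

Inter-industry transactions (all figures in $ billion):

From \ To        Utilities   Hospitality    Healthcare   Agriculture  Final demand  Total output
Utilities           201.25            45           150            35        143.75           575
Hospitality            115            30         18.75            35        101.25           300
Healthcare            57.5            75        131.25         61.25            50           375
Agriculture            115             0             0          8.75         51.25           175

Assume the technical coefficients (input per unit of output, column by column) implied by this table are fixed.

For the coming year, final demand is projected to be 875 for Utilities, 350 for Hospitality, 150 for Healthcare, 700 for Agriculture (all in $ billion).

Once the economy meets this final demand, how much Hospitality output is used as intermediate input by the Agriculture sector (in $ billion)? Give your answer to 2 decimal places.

Technical coefficients a_ij = z_ij / X_j:
  a_11 = 201.25/575 = 0.35, a_21 = 115/575 = 0.20, a_31 = 57.5/575 = 0.10, a_41 = 115/575 = 0.20
  a_12 = 45/300 = 0.15, a_22 = 30/300 = 0.10, a_32 = 75/300 = 0.25, a_42 = 0/300 = 0.00
  a_13 = 150/375 = 0.40, a_23 = 18.75/375 = 0.05, a_33 = 131.25/375 = 0.35, a_43 = 0/375 = 0.00
  a_14 = 35/175 = 0.20, a_24 = 35/175 = 0.20, a_34 = 61.25/175 = 0.35, a_44 = 8.75/175 = 0.05
I − A =
  [   0.65    -0.15    -0.40    -0.20]
  [  -0.20     0.90    -0.05    -0.20]
  [  -0.10    -0.25     0.65    -0.35]
  [  -0.20     0.00     0.00     0.95]
Compute the cofactors C_ij = (−1)^(i+j)·(3×3 minor ij) of I−A; the adjugate is their transpose:
adj(I−A) = Cᵀ =
  [ 0.543875   0.187625   0.349125   0.282625]
  [ 0.157750   0.309375   0.120875   0.142875]
  [ 0.206000   0.169125   0.485250   0.257750]
  [ 0.114500   0.039500   0.073500   0.295875]
det(I−A) = Σ_j (I−A)_1j·C_1j = (0.65)(0.543875) + (-0.15)(0.157750) + (-0.40)(0.206000) + (-0.20)(0.114500) = 0.22455625
(I − A)⁻¹ = adj(I−A) / det(I−A) ≈
  [   2.4220     0.8355     1.5547     1.2586]
  [   0.7025     1.3777     0.5383     0.6363]
  [   0.9174     0.7532     2.1609     1.1478]
  [   0.5099     0.1759     0.3273     1.3176]
First solve x = (I − A)⁻¹ d = adj(I−A)·d / det(I−A); in particular x_4 = (0.114500·875 + 0.039500·350 + 0.073500·150 + 0.295875·700) / 0.22455625 = 332.15 / 0.22455625 ≈ 1479.1394.
Intermediate flow from 2 to 4: z_24 = a_24 · x_4 = 0.20 × 332.15 / 0.22455625 = 66.43 / 0.22455625 ≈ 295.83.

z_24 = 295.83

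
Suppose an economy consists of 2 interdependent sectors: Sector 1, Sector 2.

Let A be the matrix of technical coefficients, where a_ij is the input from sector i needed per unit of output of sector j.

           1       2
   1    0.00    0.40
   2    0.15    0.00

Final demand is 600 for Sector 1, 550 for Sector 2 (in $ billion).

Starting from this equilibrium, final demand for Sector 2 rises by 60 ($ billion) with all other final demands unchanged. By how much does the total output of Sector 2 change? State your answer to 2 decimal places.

I − A =
  [   1.00    -0.40]
  [  -0.15     1.00]
det(I−A) = (1.00)(1.00) − (-0.40)(-0.15) = 0.9400
adj(I−A) = [[1.00, 0.40], [0.15, 1.00]]
(I − A)⁻¹ = adj(I−A) / det(I−A) ≈
  [   1.0638     0.4255]
  [   0.1596     1.0638]
Δx = (I − A)⁻¹ Δd with Δd having +60 in the Sector 2 component and 0 elsewhere.
So Δx_2 = L_22 · (+60), where L_22 = adj(I−A)_22 / det(I−A) = 1.00 / 0.9400.
Δx_2 = 1.00 × (+60) / 0.9400 = 60.00 / 0.9400 ≈ 63.83.

Δx_2 = 63.83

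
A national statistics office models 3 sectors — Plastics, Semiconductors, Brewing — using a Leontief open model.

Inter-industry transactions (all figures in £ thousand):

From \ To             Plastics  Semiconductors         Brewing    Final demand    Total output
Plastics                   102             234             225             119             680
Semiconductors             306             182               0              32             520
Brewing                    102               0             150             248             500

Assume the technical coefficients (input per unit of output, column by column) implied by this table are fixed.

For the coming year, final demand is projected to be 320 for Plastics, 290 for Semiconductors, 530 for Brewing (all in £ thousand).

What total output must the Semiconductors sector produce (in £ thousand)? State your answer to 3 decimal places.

Technical coefficients a_ij = z_ij / X_j:
  a_PP = 102/680 = 0.15, a_SP = 306/680 = 0.45, a_BP = 102/680 = 0.15
  a_PS = 234/520 = 0.45, a_SS = 182/520 = 0.35, a_BS = 0/520 = 0.00
  a_PB = 225/500 = 0.45, a_SB = 0/500 = 0.00, a_BB = 150/500 = 0.30
I − A =
  [   0.85    -0.45    -0.45]
  [  -0.45     0.65     0.00]
  [  -0.15     0.00     0.70]
Cofactors of I−A, C_ij = (−1)^(i+j)·(minor ij) (rows/columns in the sector order above):
  C_11 = (0.65)(0.70) − (0.00)(0.00) = 0.4550
  C_12 = −[(-0.45)(0.70) − (0.00)(-0.15)] = 0.3150
  C_13 = (-0.45)(0.00) − (0.65)(-0.15) = 0.0975
  C_21 = −[(-0.45)(0.70) − (-0.45)(0.00)] = 0.3150
  C_22 = (0.85)(0.70) − (-0.45)(-0.15) = 0.5275
  C_23 = −[(0.85)(0.00) − (-0.45)(-0.15)] = 0.0675
  C_31 = (-0.45)(0.00) − (-0.45)(0.65) = 0.2925
  C_32 = −[(0.85)(0.00) − (-0.45)(-0.45)] = 0.2025
  C_33 = (0.85)(0.65) − (-0.45)(-0.45) = 0.3500
det(I−A) = Σ_j (I−A)_1j·C_1j = (0.85)(0.4550) + (-0.45)(0.3150) + (-0.45)(0.0975) = 0.201125
adj(I−A) = Cᵀ =
  [ 0.4550   0.3150   0.2925]
  [ 0.3150   0.5275   0.2025]
  [ 0.0975   0.0675   0.3500]
(I − A)⁻¹ = adj(I−A) / det(I−A) ≈
  [   2.2623     1.5662     1.4543]
  [   1.5662     2.6227     1.0068]
  [   0.4848     0.3356     1.7402]
x = (I − A)⁻¹ d = adj(I−A)·d / det(I−A), with det(I−A) = 0.201125:
  x_P = (0.4550·320 + 0.3150·290 + 0.2925·530) / 0.201125 = 391.975 / 0.201125 ≈ 1948.912
  x_S = (0.3150·320 + 0.5275·290 + 0.2025·530) / 0.201125 = 361.10 / 0.201125 ≈ 1795.401
  x_B = (0.0975·320 + 0.0675·290 + 0.3500·530) / 0.201125 = 236.275 / 0.201125 ≈ 1174.767

x_S = 1795.401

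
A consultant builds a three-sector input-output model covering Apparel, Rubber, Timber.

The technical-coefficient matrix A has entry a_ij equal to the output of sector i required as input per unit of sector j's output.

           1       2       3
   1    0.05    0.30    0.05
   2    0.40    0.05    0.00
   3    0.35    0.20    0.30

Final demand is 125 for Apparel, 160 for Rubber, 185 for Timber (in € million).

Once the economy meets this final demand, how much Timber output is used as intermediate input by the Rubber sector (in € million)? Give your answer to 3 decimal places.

z_32 = 53.991

I − A =
  [   0.95    -0.30    -0.05]
  [  -0.40     0.95     0.00]
  [  -0.35    -0.20     0.70]
Cofactors of I−A, C_ij = (−1)^(i+j)·(minor ij) (rows/columns in the sector order above):
  C_11 = (0.95)(0.70) − (0.00)(-0.20) = 0.6650
  C_12 = −[(-0.40)(0.70) − (0.00)(-0.35)] = 0.2800
  C_13 = (-0.40)(-0.20) − (0.95)(-0.35) = 0.4125
  C_21 = −[(-0.30)(0.70) − (-0.05)(-0.20)] = 0.2200
  C_22 = (0.95)(0.70) − (-0.05)(-0.35) = 0.6475
  C_23 = −[(0.95)(-0.20) − (-0.30)(-0.35)] = 0.2950
  C_31 = (-0.30)(0.00) − (-0.05)(0.95) = 0.0475
  C_32 = −[(0.95)(0.00) − (-0.05)(-0.40)] = 0.0200
  C_33 = (0.95)(0.95) − (-0.30)(-0.40) = 0.7825
det(I−A) = Σ_j (I−A)_1j·C_1j = (0.95)(0.6650) + (-0.30)(0.2800) + (-0.05)(0.4125) = 0.527125
adj(I−A) = Cᵀ =
  [ 0.6650   0.2200   0.0475]
  [ 0.2800   0.6475   0.0200]
  [ 0.4125   0.2950   0.7825]
(I − A)⁻¹ = adj(I−A) / det(I−A) ≈
  [   1.2616     0.4174     0.0901]
  [   0.5312     1.2284     0.0379]
  [   0.7825     0.5596     1.4845]
First solve x = (I − A)⁻¹ d = adj(I−A)·d / det(I−A); in particular x_2 = (0.2800·125 + 0.6475·160 + 0.0200·185) / 0.527125 = 142.30 / 0.527125 ≈ 269.95494.
Intermediate flow from 3 to 2: z_32 = a_32 · x_2 = 0.20 × 142.30 / 0.527125 = 28.46 / 0.527125 ≈ 53.991.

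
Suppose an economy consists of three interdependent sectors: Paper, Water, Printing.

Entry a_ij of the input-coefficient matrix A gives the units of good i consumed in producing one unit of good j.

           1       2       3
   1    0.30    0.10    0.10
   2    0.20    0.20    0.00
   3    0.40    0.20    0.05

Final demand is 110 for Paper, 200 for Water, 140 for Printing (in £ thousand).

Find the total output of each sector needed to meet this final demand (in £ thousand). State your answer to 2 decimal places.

I − A =
  [   0.70    -0.10    -0.10]
  [  -0.20     0.80     0.00]
  [  -0.40    -0.20     0.95]
Cofactors of I−A, C_ij = (−1)^(i+j)·(minor ij) (rows/columns in the sector order above):
  C_11 = (0.80)(0.95) − (0.00)(-0.20) = 0.7600
  C_12 = −[(-0.20)(0.95) − (0.00)(-0.40)] = 0.1900
  C_13 = (-0.20)(-0.20) − (0.80)(-0.40) = 0.3600
  C_21 = −[(-0.10)(0.95) − (-0.10)(-0.20)] = 0.1150
  C_22 = (0.70)(0.95) − (-0.10)(-0.40) = 0.6250
  C_23 = −[(0.70)(-0.20) − (-0.10)(-0.40)] = 0.1800
  C_31 = (-0.10)(0.00) − (-0.10)(0.80) = 0.0800
  C_32 = −[(0.70)(0.00) − (-0.10)(-0.20)] = 0.0200
  C_33 = (0.70)(0.80) − (-0.10)(-0.20) = 0.5400
det(I−A) = Σ_j (I−A)_1j·C_1j = (0.70)(0.7600) + (-0.10)(0.1900) + (-0.10)(0.3600) = 0.4770
adj(I−A) = Cᵀ =
  [ 0.7600   0.1150   0.0800]
  [ 0.1900   0.6250   0.0200]
  [ 0.3600   0.1800   0.5400]
(I − A)⁻¹ = adj(I−A) / det(I−A) ≈
  [   1.5933     0.2411     0.1677]
  [   0.3983     1.3103     0.0419]
  [   0.7547     0.3774     1.1321]
x = (I − A)⁻¹ d = adj(I−A)·d / det(I−A), with det(I−A) = 0.4770:
  x_1 = (0.7600·110 + 0.1150·200 + 0.0800·140) / 0.4770 = 117.80 / 0.4770 ≈ 246.96
  x_2 = (0.1900·110 + 0.6250·200 + 0.0200·140) / 0.4770 = 148.70 / 0.4770 ≈ 311.74
  x_3 = (0.3600·110 + 0.1800·200 + 0.5400·140) / 0.4770 = 151.20 / 0.4770 ≈ 316.98

x_1 = 246.96, x_2 = 311.74, x_3 = 316.98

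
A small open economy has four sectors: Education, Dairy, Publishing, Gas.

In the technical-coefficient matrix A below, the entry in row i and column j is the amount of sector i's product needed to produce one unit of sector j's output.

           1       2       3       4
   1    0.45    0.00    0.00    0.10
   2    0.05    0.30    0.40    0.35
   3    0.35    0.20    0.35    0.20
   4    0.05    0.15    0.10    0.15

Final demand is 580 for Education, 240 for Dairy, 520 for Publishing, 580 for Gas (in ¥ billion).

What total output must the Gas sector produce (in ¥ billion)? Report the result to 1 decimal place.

x_4 = 1621.1

I − A =
  [   0.55     0.00     0.00    -0.10]
  [  -0.05     0.70    -0.40    -0.35]
  [  -0.35    -0.20     0.65    -0.20]
  [  -0.05    -0.15    -0.10     0.85]
Compute the cofactors C_ij = (−1)^(i+j)·(3×3 minor ij) of I−A; the adjugate is their transpose:
adj(I−A) = Cᵀ =
  [ 0.251625   0.011750   0.013000   0.037500]
  [ 0.173250   0.286125   0.204750   0.186375]
  [ 0.210375   0.114250   0.294125   0.141000]
  [ 0.070125   0.064625   0.071500   0.206250]
det(I−A) = Σ_j (I−A)_1j·C_1j = (0.55)(0.251625) + (0.00)(0.173250) + (0.00)(0.210375) + (-0.10)(0.070125) = 0.13138125
(I − A)⁻¹ = adj(I−A) / det(I−A) ≈
  [   1.9152     0.0894     0.0989     0.2854]
  [   1.3187     2.1778     1.5584     1.4186]
  [   1.6013     0.8696     2.2387     1.0732]
  [   0.5338     0.4919     0.5442     1.5699]
x = (I − A)⁻¹ d = adj(I−A)·d / det(I−A), with det(I−A) = 0.13138125:
  x_1 = (0.251625·580 + 0.011750·240 + 0.013000·520 + 0.037500·580) / 0.13138125 = 177.2725 / 0.13138125 ≈ 1349.3
  x_2 = (0.173250·580 + 0.286125·240 + 0.204750·520 + 0.186375·580) / 0.13138125 = 383.7225 / 0.13138125 ≈ 2920.7
  x_3 = (0.210375·580 + 0.114250·240 + 0.294125·520 + 0.141000·580) / 0.13138125 = 384.1625 / 0.13138125 ≈ 2924.0
  x_4 = (0.070125·580 + 0.064625·240 + 0.071500·520 + 0.206250·580) / 0.13138125 = 212.9875 / 0.13138125 ≈ 1621.1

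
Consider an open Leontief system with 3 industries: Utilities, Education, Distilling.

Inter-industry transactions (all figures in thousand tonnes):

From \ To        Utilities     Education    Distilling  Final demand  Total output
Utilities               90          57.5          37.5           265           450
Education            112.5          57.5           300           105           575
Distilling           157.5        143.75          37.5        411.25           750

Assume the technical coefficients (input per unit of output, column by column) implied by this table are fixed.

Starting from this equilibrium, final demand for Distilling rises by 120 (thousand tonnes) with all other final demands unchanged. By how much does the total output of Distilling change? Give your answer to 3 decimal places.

Technical coefficients a_ij = z_ij / X_j:
  a_UU = 90/450 = 0.20, a_EU = 112.5/450 = 0.25, a_DU = 157.5/450 = 0.35
  a_UE = 57.5/575 = 0.10, a_EE = 57.5/575 = 0.10, a_DE = 143.75/575 = 0.25
  a_UD = 37.5/750 = 0.05, a_ED = 300/750 = 0.40, a_DD = 37.5/750 = 0.05
I − A =
  [   0.80    -0.10    -0.05]
  [  -0.25     0.90    -0.40]
  [  -0.35    -0.25     0.95]
Cofactors of I−A, C_ij = (−1)^(i+j)·(minor ij) (rows/columns in the sector order above):
  C_11 = (0.90)(0.95) − (-0.40)(-0.25) = 0.7550
  C_12 = −[(-0.25)(0.95) − (-0.40)(-0.35)] = 0.3775
  C_13 = (-0.25)(-0.25) − (0.90)(-0.35) = 0.3775
  C_21 = −[(-0.10)(0.95) − (-0.05)(-0.25)] = 0.1075
  C_22 = (0.80)(0.95) − (-0.05)(-0.35) = 0.7425
  C_23 = −[(0.80)(-0.25) − (-0.10)(-0.35)] = 0.2350
  C_31 = (-0.10)(-0.40) − (-0.05)(0.90) = 0.0850
  C_32 = −[(0.80)(-0.40) − (-0.05)(-0.25)] = 0.3325
  C_33 = (0.80)(0.90) − (-0.10)(-0.25) = 0.6950
det(I−A) = Σ_j (I−A)_1j·C_1j = (0.80)(0.7550) + (-0.10)(0.3775) + (-0.05)(0.3775) = 0.547375
adj(I−A) = Cᵀ =
  [ 0.7550   0.1075   0.0850]
  [ 0.3775   0.7425   0.3325]
  [ 0.3775   0.2350   0.6950]
(I − A)⁻¹ = adj(I−A) / det(I−A) ≈
  [   1.3793     0.1964     0.1553]
  [   0.6897     1.3565     0.6074]
  [   0.6897     0.4293     1.2697]
Δx = (I − A)⁻¹ Δd with Δd having +120 in the Distilling component and 0 elsewhere.
So Δx_D = L_DD · (+120), where L_DD = adj(I−A)_DD / det(I−A) = 0.6950 / 0.547375.
Δx_D = 0.6950 × (+120) / 0.547375 = 83.40 / 0.547375 ≈ 152.364.

Δx_D = 152.364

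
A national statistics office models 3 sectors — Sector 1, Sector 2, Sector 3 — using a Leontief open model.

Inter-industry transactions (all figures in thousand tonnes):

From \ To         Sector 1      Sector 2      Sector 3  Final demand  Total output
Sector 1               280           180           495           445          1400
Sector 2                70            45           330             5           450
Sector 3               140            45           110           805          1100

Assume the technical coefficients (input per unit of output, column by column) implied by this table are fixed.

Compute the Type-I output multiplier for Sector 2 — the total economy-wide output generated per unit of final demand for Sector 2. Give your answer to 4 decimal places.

m_2 = 2.1769

Technical coefficients a_ij = z_ij / X_j:
  a_11 = 280/1400 = 0.20, a_21 = 70/1400 = 0.05, a_31 = 140/1400 = 0.10
  a_12 = 180/450 = 0.40, a_22 = 45/450 = 0.10, a_32 = 45/450 = 0.10
  a_13 = 495/1100 = 0.45, a_23 = 330/1100 = 0.30, a_33 = 110/1100 = 0.10
I − A =
  [   0.80    -0.40    -0.45]
  [  -0.05     0.90    -0.30]
  [  -0.10    -0.10     0.90]
Cofactors of I−A, C_ij = (−1)^(i+j)·(minor ij) (rows/columns in the sector order above):
  C_11 = (0.90)(0.90) − (-0.30)(-0.10) = 0.7800
  C_12 = −[(-0.05)(0.90) − (-0.30)(-0.10)] = 0.0750
  C_13 = (-0.05)(-0.10) − (0.90)(-0.10) = 0.0950
  C_21 = −[(-0.40)(0.90) − (-0.45)(-0.10)] = 0.4050
  C_22 = (0.80)(0.90) − (-0.45)(-0.10) = 0.6750
  C_23 = −[(0.80)(-0.10) − (-0.40)(-0.10)] = 0.1200
  C_31 = (-0.40)(-0.30) − (-0.45)(0.90) = 0.5250
  C_32 = −[(0.80)(-0.30) − (-0.45)(-0.05)] = 0.2625
  C_33 = (0.80)(0.90) − (-0.40)(-0.05) = 0.7000
det(I−A) = Σ_j (I−A)_1j·C_1j = (0.80)(0.7800) + (-0.40)(0.0750) + (-0.45)(0.0950) = 0.55125
adj(I−A) = Cᵀ =
  [ 0.7800   0.4050   0.5250]
  [ 0.0750   0.6750   0.2625]
  [ 0.0950   0.1200   0.7000]
(I − A)⁻¹ = adj(I−A) / det(I−A) ≈
  [   1.41497     0.73469     0.95238]
  [   0.13605     1.22449     0.47619]
  [   0.17234     0.21769     1.26984]
The output multiplier for sector j is the column-j sum of the Leontief inverse (I − A)⁻¹ = adj(I−A) / det(I−A).
Column 2 of adj(I−A): (0.4050, 0.6750, 0.1200); det(I−A) = 0.55125.
m_2 = (0.4050 + 0.6750 + 0.1200) / 0.55125 = 1.20 / 0.55125 ≈ 2.1769.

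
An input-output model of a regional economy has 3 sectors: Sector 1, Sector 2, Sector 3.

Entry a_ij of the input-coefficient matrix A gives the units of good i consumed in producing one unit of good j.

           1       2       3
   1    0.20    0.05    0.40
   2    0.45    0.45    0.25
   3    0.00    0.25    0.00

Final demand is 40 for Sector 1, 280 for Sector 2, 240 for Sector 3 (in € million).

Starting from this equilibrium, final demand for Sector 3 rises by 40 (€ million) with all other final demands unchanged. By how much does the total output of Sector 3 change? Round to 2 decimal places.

Δx_3 = 51.78

I − A =
  [   0.80    -0.05    -0.40]
  [  -0.45     0.55    -0.25]
  [   0.00    -0.25     1.00]
Cofactors of I−A, C_ij = (−1)^(i+j)·(minor ij) (rows/columns in the sector order above):
  C_11 = (0.55)(1.00) − (-0.25)(-0.25) = 0.4875
  C_12 = −[(-0.45)(1.00) − (-0.25)(0.00)] = 0.4500
  C_13 = (-0.45)(-0.25) − (0.55)(0.00) = 0.1125
  C_21 = −[(-0.05)(1.00) − (-0.40)(-0.25)] = 0.1500
  C_22 = (0.80)(1.00) − (-0.40)(0.00) = 0.8000
  C_23 = −[(0.80)(-0.25) − (-0.05)(0.00)] = 0.2000
  C_31 = (-0.05)(-0.25) − (-0.40)(0.55) = 0.2325
  C_32 = −[(0.80)(-0.25) − (-0.40)(-0.45)] = 0.3800
  C_33 = (0.80)(0.55) − (-0.05)(-0.45) = 0.4175
det(I−A) = Σ_j (I−A)_1j·C_1j = (0.80)(0.4875) + (-0.05)(0.4500) + (-0.40)(0.1125) = 0.3225
adj(I−A) = Cᵀ =
  [ 0.4875   0.1500   0.2325]
  [ 0.4500   0.8000   0.3800]
  [ 0.1125   0.2000   0.4175]
(I − A)⁻¹ = adj(I−A) / det(I−A) ≈
  [   1.5116     0.4651     0.7209]
  [   1.3953     2.4806     1.1783]
  [   0.3488     0.6202     1.2946]
Δx = (I − A)⁻¹ Δd with Δd having +40 in the Sector 3 component and 0 elsewhere.
So Δx_3 = L_33 · (+40), where L_33 = adj(I−A)_33 / det(I−A) = 0.4175 / 0.3225.
Δx_3 = 0.4175 × (+40) / 0.3225 = 16.70 / 0.3225 ≈ 51.78.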